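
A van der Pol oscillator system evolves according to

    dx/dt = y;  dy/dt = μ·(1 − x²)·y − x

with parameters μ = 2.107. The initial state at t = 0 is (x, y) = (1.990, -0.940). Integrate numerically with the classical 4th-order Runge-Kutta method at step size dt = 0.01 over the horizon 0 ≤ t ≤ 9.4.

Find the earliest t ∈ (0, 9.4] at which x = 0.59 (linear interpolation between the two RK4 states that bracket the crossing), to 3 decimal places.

t = 2.125

t=0.000: state=(1.990, -0.940)
step 1 (dt=0.01): k1=(-0.940, 3.873), k2=(-0.921, 3.720), k3=(-0.921, 3.726), k4=(-0.903, 3.580); state += dt/6·(k1+2k2+2k3+k4)
t=0.010: state=(1.981, -0.903)
t=0.020: state=(1.972, -0.868)
t=0.030: state=(1.963, -0.836)
continuing one RK4 step at a time; state shown every 50 steps (Δt=0.5):
t=0.500: state=(1.712, -0.432)
t=1.000: state=(1.487, -0.491)
t=1.500: state=(1.201, -0.678)
t=2.000: state=(0.757, -1.202)
t=2.120: state=(0.598, -1.464)
next step: t=2.130: state=(0.583, -1.490) — x has crossed 0.59
linear interpolation between t=2.120 (0.59759) and t=2.130 (0.58282) → t≈2.125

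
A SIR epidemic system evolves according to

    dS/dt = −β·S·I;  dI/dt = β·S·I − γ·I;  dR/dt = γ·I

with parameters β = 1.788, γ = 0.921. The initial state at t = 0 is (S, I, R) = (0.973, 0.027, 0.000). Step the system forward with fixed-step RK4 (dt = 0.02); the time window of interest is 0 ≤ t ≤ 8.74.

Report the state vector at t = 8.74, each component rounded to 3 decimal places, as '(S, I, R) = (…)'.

(S, I, R) = (0.229, 0.026, 0.745)

t=0.000: state=(0.973, 0.027, 0.000)
step 1 (dt=0.02): k1=(-0.047, 0.022, 0.025), k2=(-0.047, 0.022, 0.025), k3=(-0.047, 0.022, 0.025), k4=(-0.048, 0.022, 0.025); state += dt/6·(k1+2k2+2k3+k4)
t=0.020: state=(0.972, 0.027, 0.001)
t=0.040: state=(0.971, 0.028, 0.001)
t=0.060: state=(0.970, 0.028, 0.002)
continuing one RK4 step at a time; state shown every 25 steps (Δt=0.5):
t=0.500: state=(0.945, 0.040, 0.015)
t=1.000: state=(0.904, 0.058, 0.038)
t=1.500: state=(0.850, 0.080, 0.069)
t=2.000: state=(0.783, 0.105, 0.112)
t=2.500: state=(0.705, 0.129, 0.166)
t=3.000: state=(0.622, 0.147, 0.230)
t=3.500: state=(0.543, 0.157, 0.300)
t=4.000: state=(0.472, 0.155, 0.373)
t=4.500: state=(0.412, 0.145, 0.442)
t=5.000: state=(0.365, 0.130, 0.506)
t=5.500: state=(0.327, 0.111, 0.561)
t=6.000: state=(0.299, 0.093, 0.608)
t=6.500: state=(0.277, 0.076, 0.647)
t=7.000: state=(0.261, 0.061, 0.679)
t=7.500: state=(0.248, 0.048, 0.704)
t=8.000: state=(0.239, 0.038, 0.723)
t=8.500: state=(0.232, 0.029, 0.739)
t=8.740: state=(0.229, 0.026, 0.745)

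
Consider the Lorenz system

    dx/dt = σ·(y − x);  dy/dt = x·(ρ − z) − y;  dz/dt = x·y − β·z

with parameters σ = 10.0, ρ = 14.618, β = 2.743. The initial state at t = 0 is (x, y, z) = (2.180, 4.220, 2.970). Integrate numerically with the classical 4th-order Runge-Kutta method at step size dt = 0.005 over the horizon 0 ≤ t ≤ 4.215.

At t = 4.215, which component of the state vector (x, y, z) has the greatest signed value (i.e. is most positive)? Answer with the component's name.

largest component: z

t=0.000: state=(2.180, 4.220, 2.970)
step 1 (dt=0.005): k1=(20.400, 21.173, 1.053), k2=(20.419, 21.708, 1.379), k3=(20.432, 21.705, 1.380), k4=(20.464, 22.238, 1.713); state += dt/6·(k1+2k2+2k3+k4)
t=0.005: state=(2.282, 4.329, 2.977)
t=0.010: state=(2.385, 4.442, 2.987)
t=0.015: state=(2.488, 4.561, 3.001)
continuing one RK4 step at a time; state shown every 40 steps (Δt=0.2):
t=0.200: state=(7.925, 11.705, 8.373)
t=0.400: state=(9.431, 5.570, 21.375)
t=0.600: state=(2.286, 0.522, 14.026)
t=0.800: state=(1.149, 1.304, 8.279)
t=1.000: state=(2.344, 3.471, 5.396)
t=1.200: state=(6.361, 9.300, 7.530)
t=1.400: state=(9.937, 8.596, 19.207)
t=1.600: state=(4.051, 1.705, 15.681)
t=1.800: state=(2.212, 2.327, 9.794)
t=2.000: state=(3.762, 5.224, 7.324)
t=2.200: state=(7.917, 10.094, 11.757)
t=2.400: state=(7.989, 5.670, 18.448)
t=2.600: state=(3.748, 2.642, 13.628)
t=2.800: state=(3.503, 4.178, 9.552)
t=3.000: state=(6.104, 7.895, 10.077)
t=3.200: state=(8.447, 8.159, 16.346)
t=3.400: state=(5.490, 3.849, 15.606)
t=3.600: state=(3.967, 4.061, 11.487)
t=3.800: state=(5.423, 6.666, 10.452)
t=4.000: state=(7.751, 8.283, 14.418)
t=4.200: state=(6.483, 5.128, 15.977)
t=4.215: state=(6.280, 4.930, 15.805)
compare at T: x=6.280, y=4.930, z=15.805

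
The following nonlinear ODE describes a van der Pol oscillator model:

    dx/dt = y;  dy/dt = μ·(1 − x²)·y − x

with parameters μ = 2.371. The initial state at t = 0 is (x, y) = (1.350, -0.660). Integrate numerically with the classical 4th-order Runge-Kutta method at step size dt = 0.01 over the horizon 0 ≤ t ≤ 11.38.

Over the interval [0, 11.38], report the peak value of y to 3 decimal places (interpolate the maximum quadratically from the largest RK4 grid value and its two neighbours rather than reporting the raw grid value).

max y = 4.274

t=0.000: state=(1.350, -0.660)
step 1 (dt=0.01): k1=(-0.660, -0.063), k2=(-0.660, -0.073), k3=(-0.660, -0.073), k4=(-0.661, -0.083); state += dt/6·(k1+2k2+2k3+k4)
t=0.010: state=(1.343, -0.661)
t=0.020: state=(1.337, -0.662)
t=0.030: state=(1.330, -0.663)
continuing one RK4 step at a time; state shown every 50 steps (Δt=0.5):
t=0.500: state=(0.974, -0.924)
t=1.000: state=(0.272, -2.212)
t=1.500: state=(-1.500, -3.464)
t=2.000: state=(-2.022, 0.123)
t=2.500: state=(-1.902, 0.291)
t=3.000: state=(-1.745, 0.338)
t=3.500: state=(-1.560, 0.407)
t=4.000: state=(-1.329, 0.533)
t=4.500: state=(-0.999, 0.837)
t=5.000: state=(-0.370, 1.944)
t=5.500: state=(1.298, 3.954)
t=6.000: state=(2.021, -0.048)
t=6.500: state=(1.911, -0.286)
t=7.000: state=(1.756, -0.334)
t=7.500: state=(1.574, -0.401)
t=8.000: state=(1.346, -0.522)
t=8.500: state=(1.026, -0.805)
t=9.000: state=(0.433, -1.806)
t=9.500: state=(-1.162, -4.161)
t=10.000: state=(-2.022, -0.016)
t=10.500: state=(-1.921, 0.283)
t=11.000: state=(-1.767, 0.331)
t=11.380: state=(-1.633, 0.377)
largest grid value and its neighbours: y(5.410)=4.27194, y(5.420)=4.27358, y(5.430)=4.26644
parabola through these three points peaks at t≈5.417 with y≈4.27401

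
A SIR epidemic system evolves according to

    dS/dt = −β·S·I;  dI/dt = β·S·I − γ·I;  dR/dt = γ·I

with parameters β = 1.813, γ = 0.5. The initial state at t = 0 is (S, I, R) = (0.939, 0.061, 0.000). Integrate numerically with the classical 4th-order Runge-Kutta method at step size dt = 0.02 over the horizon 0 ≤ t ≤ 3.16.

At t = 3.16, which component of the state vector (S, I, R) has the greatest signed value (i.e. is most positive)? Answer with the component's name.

largest component: R

t=0.000: state=(0.939, 0.061, 0.000)
step 1 (dt=0.02): k1=(-0.104, 0.073, 0.030), k2=(-0.105, 0.074, 0.031), k3=(-0.105, 0.074, 0.031), k4=(-0.106, 0.075, 0.031); state += dt/6·(k1+2k2+2k3+k4)
t=0.020: state=(0.937, 0.062, 0.001)
t=0.040: state=(0.935, 0.064, 0.001)
t=0.060: state=(0.933, 0.066, 0.002)
continuing one RK4 step at a time; state shown every 10 steps (Δt=0.2):
t=0.200: state=(0.916, 0.077, 0.007)
t=0.400: state=(0.887, 0.097, 0.016)
t=0.600: state=(0.853, 0.120, 0.026)
t=0.800: state=(0.813, 0.147, 0.040)
t=1.000: state=(0.767, 0.178, 0.056)
t=1.200: state=(0.715, 0.210, 0.075)
t=1.400: state=(0.658, 0.244, 0.098)
t=1.600: state=(0.599, 0.277, 0.124)
t=1.800: state=(0.538, 0.308, 0.153)
t=2.000: state=(0.479, 0.335, 0.186)
t=2.200: state=(0.422, 0.357, 0.220)
t=2.400: state=(0.370, 0.373, 0.257)
t=2.600: state=(0.323, 0.383, 0.295)
t=2.800: state=(0.281, 0.386, 0.333)
t=3.000: state=(0.244, 0.384, 0.372)
t=3.160: state=(0.218, 0.379, 0.402)
compare at T: S=0.218, I=0.379, R=0.402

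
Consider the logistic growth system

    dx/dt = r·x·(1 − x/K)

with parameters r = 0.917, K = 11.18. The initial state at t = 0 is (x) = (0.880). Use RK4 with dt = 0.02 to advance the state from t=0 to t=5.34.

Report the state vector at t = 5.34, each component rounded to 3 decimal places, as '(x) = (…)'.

(x) = (10.281)

t=0.000: state=(0.880)
step 1 (dt=0.02): k1=(0.743), k2=(0.749), k3=(0.749), k4=(0.755); state += dt/6·(k1+2k2+2k3+k4)
t=0.020: state=(0.895)
t=0.040: state=(0.910)
t=0.060: state=(0.926)
continuing one RK4 step at a time; state shown every 10 steps (Δt=0.2):
t=0.200: state=(1.041)
t=0.400: state=(1.227)
t=0.600: state=(1.442)
t=0.800: state=(1.689)
t=1.000: state=(1.969)
t=1.200: state=(2.284)
t=1.400: state=(2.636)
t=1.600: state=(3.023)
t=1.800: state=(3.444)
t=2.000: state=(3.895)
t=2.200: state=(4.373)
t=2.400: state=(4.870)
t=2.600: state=(5.378)
t=2.800: state=(5.891)
t=3.000: state=(6.398)
t=3.200: state=(6.892)
t=3.400: state=(7.365)
t=3.600: state=(7.812)
t=3.800: state=(8.227)
t=4.000: state=(8.608)
t=4.200: state=(8.953)
t=4.400: state=(9.262)
t=4.600: state=(9.536)
t=4.800: state=(9.777)
t=5.000: state=(9.987)
t=5.200: state=(10.169)
t=5.340: state=(10.281)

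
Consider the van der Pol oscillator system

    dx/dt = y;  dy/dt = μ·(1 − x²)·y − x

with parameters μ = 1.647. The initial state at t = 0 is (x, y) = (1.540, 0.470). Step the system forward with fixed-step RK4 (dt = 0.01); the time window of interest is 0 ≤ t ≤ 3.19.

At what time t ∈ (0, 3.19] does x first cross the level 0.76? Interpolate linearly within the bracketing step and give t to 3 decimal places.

t = 1.621

t=0.000: state=(1.540, 0.470)
step 1 (dt=0.01): k1=(0.470, -2.602), k2=(0.457, -2.580), k3=(0.457, -2.580), k4=(0.444, -2.558); state += dt/6·(k1+2k2+2k3+k4)
t=0.010: state=(1.545, 0.444)
t=0.020: state=(1.549, 0.419)
t=0.030: state=(1.553, 0.394)
continuing one RK4 step at a time; state shown every 20 steps (Δt=0.2):
t=0.200: state=(1.588, 0.041)
t=0.400: state=(1.567, -0.225)
t=0.600: state=(1.505, -0.392)
t=0.800: state=(1.414, -0.515)
t=1.000: state=(1.299, -0.628)
t=1.200: state=(1.161, -0.757)
t=1.400: state=(0.994, -0.928)
t=1.600: state=(0.785, -1.178)
t=1.620: state=(0.761, -1.209)
next step: t=1.630: state=(0.749, -1.225) — x has crossed 0.76
linear interpolation between t=1.620 (0.76099) and t=1.630 (0.74882) → t≈1.621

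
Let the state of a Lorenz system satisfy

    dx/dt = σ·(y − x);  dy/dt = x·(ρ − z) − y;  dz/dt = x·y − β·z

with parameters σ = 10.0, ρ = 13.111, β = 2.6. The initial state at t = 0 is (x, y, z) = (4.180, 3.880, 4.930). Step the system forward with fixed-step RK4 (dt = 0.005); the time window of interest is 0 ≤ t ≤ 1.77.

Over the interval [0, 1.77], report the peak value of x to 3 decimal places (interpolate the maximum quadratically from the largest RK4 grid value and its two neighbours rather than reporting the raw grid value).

max x = 9.000

t=0.000: state=(4.180, 3.880, 4.930)
step 1 (dt=0.005): k1=(-3.000, 30.317, 3.400), k2=(-2.167, 30.144, 3.665), k3=(-2.192, 30.159, 3.670), k4=(-1.382, 30.000, 3.939); state += dt/6·(k1+2k2+2k3+k4)
t=0.005: state=(4.169, 4.031, 4.948)
t=0.010: state=(4.166, 4.180, 4.969)
t=0.015: state=(4.170, 4.328, 4.993)
continuing one RK4 step at a time; state shown every 20 steps (Δt=0.1):
t=0.100: state=(5.071, 6.814, 5.956)
t=0.200: state=(7.200, 9.464, 9.108)
t=0.300: state=(8.902, 9.639, 14.177)
t=0.400: state=(8.231, 6.265, 17.178)
t=0.500: state=(5.731, 3.145, 16.045)
t=0.600: state=(3.627, 2.105, 13.372)
t=0.700: state=(2.662, 2.190, 10.870)
t=0.800: state=(2.558, 2.776, 8.934)
t=0.900: state=(3.047, 3.798, 7.689)
t=1.000: state=(4.062, 5.342, 7.358)
t=1.100: state=(5.575, 7.270, 8.383)
t=1.200: state=(7.233, 8.673, 11.096)
t=1.300: state=(8.036, 8.031, 14.403)
t=1.400: state=(7.184, 5.641, 15.769)
t=1.500: state=(5.440, 3.733, 14.696)
t=1.600: state=(4.069, 3.094, 12.696)
t=1.700: state=(3.493, 3.287, 10.814)
t=1.770: state=(3.505, 3.731, 9.792)
largest grid value and its neighbours: x(0.320)=8.99410, x(0.325)=8.99951, x(0.330)=8.99761
parabola through these three points peaks at t≈0.326 with x≈8.99972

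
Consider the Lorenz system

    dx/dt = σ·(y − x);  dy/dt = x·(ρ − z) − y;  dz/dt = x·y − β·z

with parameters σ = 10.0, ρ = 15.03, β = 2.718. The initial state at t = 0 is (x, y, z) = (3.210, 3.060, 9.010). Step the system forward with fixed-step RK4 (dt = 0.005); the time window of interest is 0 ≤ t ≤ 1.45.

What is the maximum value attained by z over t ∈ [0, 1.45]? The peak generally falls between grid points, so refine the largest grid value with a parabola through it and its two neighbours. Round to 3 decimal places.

t=0.000: state=(3.210, 3.060, 9.010)
step 1 (dt=0.005): k1=(-1.500, 16.264, -14.667), k2=(-1.056, 16.319, -14.448), k3=(-1.066, 16.323, -14.446), k4=(-0.631, 16.382, -14.225); state += dt/6·(k1+2k2+2k3+k4)
t=0.005: state=(3.205, 3.142, 8.938)
t=0.010: state=(3.204, 3.224, 8.868)
t=0.015: state=(3.207, 3.307, 8.800)
continuing one RK4 step at a time; state shown every 10 steps (Δt=0.05):
t=0.050: state=(3.330, 3.915, 8.394)
t=0.100: state=(3.765, 4.899, 8.056)
t=0.150: state=(4.452, 6.056, 8.084)
t=0.200: state=(5.358, 7.365, 8.600)
t=0.250: state=(6.435, 8.700, 9.733)
t=0.300: state=(7.572, 9.784, 11.550)
t=0.350: state=(8.562, 10.215, 13.900)
t=0.400: state=(9.130, 9.666, 16.302)
t=0.450: state=(9.051, 8.194, 18.069)
t=0.500: state=(8.316, 6.319, 18.731)
t=0.550: state=(7.162, 4.658, 18.326)
t=0.600: state=(5.919, 3.538, 17.233)
t=0.650: state=(4.844, 2.964, 15.847)
t=0.700: state=(4.057, 2.794, 14.422)
t=0.750: state=(3.575, 2.894, 13.090)
t=0.800: state=(3.362, 3.180, 11.914)
t=0.850: state=(3.379, 3.619, 10.932)
t=0.900: state=(3.593, 4.204, 10.177)
t=0.950: state=(3.986, 4.944, 9.693)
t=1.000: state=(4.548, 5.833, 9.536)
t=1.050: state=(5.265, 6.840, 9.780)
t=1.100: state=(6.106, 7.869, 10.501)
t=1.150: state=(6.995, 8.744, 11.727)
t=1.200: state=(7.802, 9.217, 13.372)
t=1.250: state=(8.348, 9.061, 15.159)
t=1.300: state=(8.472, 8.235, 16.665)
t=1.350: state=(8.117, 6.970, 17.512)
t=1.400: state=(7.381, 5.654, 17.572)
t=1.450: state=(6.466, 4.602, 16.989)
largest grid value and its neighbours: z(0.500)=18.73115, z(0.505)=18.73392, z(0.510)=18.72602
parabola through these three points peaks at t≈0.504 with z≈18.73423

max z = 18.734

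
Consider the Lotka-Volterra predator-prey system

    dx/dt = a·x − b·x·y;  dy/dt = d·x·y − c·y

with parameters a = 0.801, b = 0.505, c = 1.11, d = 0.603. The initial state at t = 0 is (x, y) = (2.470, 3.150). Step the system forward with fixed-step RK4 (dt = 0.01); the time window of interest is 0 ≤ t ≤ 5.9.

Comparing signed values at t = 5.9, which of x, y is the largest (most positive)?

t=0.000: state=(2.470, 3.150)
step 1 (dt=0.01): k1=(-1.951, 1.195), k2=(-1.950, 1.179), k3=(-1.950, 1.179), k4=(-1.950, 1.162); state += dt/6·(k1+2k2+2k3+k4)
t=0.010: state=(2.450, 3.162)
t=0.020: state=(2.431, 3.173)
t=0.030: state=(2.412, 3.184)
continuing one RK4 step at a time; state shown every 20 steps (Δt=0.2):
t=0.200: state=(2.089, 3.320)
t=0.400: state=(1.748, 3.350)
t=0.600: state=(1.469, 3.255)
t=0.800: state=(1.252, 3.070)
t=1.000: state=(1.090, 2.830)
t=1.200: state=(0.974, 2.566)
t=1.400: state=(0.895, 2.300)
t=1.600: state=(0.843, 2.045)
t=1.800: state=(0.815, 1.810)
t=2.000: state=(0.805, 1.598)
t=2.200: state=(0.812, 1.411)
t=2.400: state=(0.834, 1.248)
t=2.600: state=(0.869, 1.107)
t=2.800: state=(0.918, 0.987)
t=3.000: state=(0.980, 0.887)
t=3.200: state=(1.057, 0.803)
t=3.400: state=(1.148, 0.734)
t=3.600: state=(1.254, 0.680)
t=3.800: state=(1.378, 0.638)
t=4.000: state=(1.519, 0.608)
t=4.200: state=(1.678, 0.591)
t=4.400: state=(1.856, 0.585)
t=4.600: state=(2.053, 0.593)
t=4.800: state=(2.267, 0.616)
t=5.000: state=(2.496, 0.658)
t=5.200: state=(2.733, 0.722)
t=5.400: state=(2.969, 0.816)
t=5.600: state=(3.189, 0.947)
t=5.800: state=(3.372, 1.127)
t=5.900: state=(3.442, 1.239)
compare at T: x=3.442, y=1.239

largest component: x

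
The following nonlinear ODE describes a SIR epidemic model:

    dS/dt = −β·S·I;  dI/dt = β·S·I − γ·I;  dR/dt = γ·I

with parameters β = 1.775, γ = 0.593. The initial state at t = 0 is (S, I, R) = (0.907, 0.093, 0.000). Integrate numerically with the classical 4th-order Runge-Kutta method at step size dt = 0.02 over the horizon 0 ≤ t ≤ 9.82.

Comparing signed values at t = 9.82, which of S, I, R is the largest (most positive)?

largest component: R

t=0.000: state=(0.907, 0.093, 0.000)
step 1 (dt=0.02): k1=(-0.150, 0.095, 0.055), k2=(-0.151, 0.095, 0.056), k3=(-0.151, 0.095, 0.056), k4=(-0.152, 0.096, 0.056); state += dt/6·(k1+2k2+2k3+k4)
t=0.020: state=(0.904, 0.095, 0.001)
t=0.040: state=(0.901, 0.097, 0.002)
t=0.060: state=(0.898, 0.099, 0.003)
continuing one RK4 step at a time; state shown every 25 steps (Δt=0.5):
t=0.500: state=(0.816, 0.149, 0.035)
t=1.000: state=(0.694, 0.217, 0.089)
t=1.500: state=(0.556, 0.281, 0.164)
t=2.000: state=(0.425, 0.322, 0.254)
t=2.500: state=(0.317, 0.332, 0.351)
t=3.000: state=(0.238, 0.315, 0.448)
t=3.500: state=(0.182, 0.282, 0.536)
t=4.000: state=(0.144, 0.242, 0.614)
t=4.500: state=(0.119, 0.202, 0.680)
t=5.000: state=(0.101, 0.165, 0.734)
t=5.500: state=(0.088, 0.134, 0.778)
t=6.000: state=(0.079, 0.107, 0.814)
t=6.500: state=(0.073, 0.085, 0.842)
t=7.000: state=(0.068, 0.067, 0.864)
t=7.500: state=(0.065, 0.053, 0.882)
t=8.000: state=(0.062, 0.042, 0.896)
t=8.500: state=(0.060, 0.033, 0.907)
t=9.000: state=(0.058, 0.026, 0.916)
t=9.500: state=(0.057, 0.020, 0.923)
t=9.820: state=(0.057, 0.017, 0.926)
compare at T: S=0.057, I=0.017, R=0.926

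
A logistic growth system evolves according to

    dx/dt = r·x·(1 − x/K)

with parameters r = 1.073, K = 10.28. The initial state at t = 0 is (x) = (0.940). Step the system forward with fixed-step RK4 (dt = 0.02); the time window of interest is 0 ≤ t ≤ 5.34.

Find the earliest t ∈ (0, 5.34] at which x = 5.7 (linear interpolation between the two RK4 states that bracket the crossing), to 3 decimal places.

t=0.000: state=(0.940)
step 1 (dt=0.02): k1=(0.916), k2=(0.924), k3=(0.924), k4=(0.933); state += dt/6·(k1+2k2+2k3+k4)
t=0.020: state=(0.958)
t=0.040: state=(0.977)
t=0.060: state=(0.996)
continuing one RK4 step at a time; state shown every 10 steps (Δt=0.2):
t=0.200: state=(1.140)
t=0.400: state=(1.376)
t=0.600: state=(1.653)
t=0.800: state=(1.973)
t=1.000: state=(2.337)
t=1.200: state=(2.747)
t=1.400: state=(3.200)
t=1.600: state=(3.691)
t=1.800: state=(4.213)
t=2.000: state=(4.755)
t=2.200: state=(5.305)
t=2.340: state=(5.690)
next step: t=2.360: state=(5.744) — x has crossed 5.7
linear interpolation between t=2.340 (5.68951) and t=2.360 (5.74397) → t≈2.344

t = 2.344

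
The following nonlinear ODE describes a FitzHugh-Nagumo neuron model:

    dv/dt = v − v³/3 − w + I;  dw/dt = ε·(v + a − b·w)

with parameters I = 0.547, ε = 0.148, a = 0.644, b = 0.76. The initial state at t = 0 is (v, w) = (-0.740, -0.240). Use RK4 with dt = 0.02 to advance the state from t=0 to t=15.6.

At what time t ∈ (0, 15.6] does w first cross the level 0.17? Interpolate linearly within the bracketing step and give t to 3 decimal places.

t = 3.635

t=0.000: state=(-0.740, -0.240)
step 1 (dt=0.02): k1=(0.182, 0.013), k2=(0.183, 0.013), k3=(0.183, 0.013), k4=(0.183, 0.013); state += dt/6·(k1+2k2+2k3+k4)
t=0.020: state=(-0.736, -0.240)
t=0.040: state=(-0.733, -0.239)
t=0.060: state=(-0.729, -0.239)
continuing one RK4 step at a time; state shown every 50 steps (Δt=1):
t=1.000: state=(-0.511, -0.213)
t=2.000: state=(-0.089, -0.145)
t=3.000: state=(0.816, 0.005)
t=3.620: state=(1.473, 0.166)
next step: t=3.640: state=(1.489, 0.172) — w has crossed 0.17
linear interpolation between t=3.620 (0.16565) and t=3.640 (0.17156) → t≈3.635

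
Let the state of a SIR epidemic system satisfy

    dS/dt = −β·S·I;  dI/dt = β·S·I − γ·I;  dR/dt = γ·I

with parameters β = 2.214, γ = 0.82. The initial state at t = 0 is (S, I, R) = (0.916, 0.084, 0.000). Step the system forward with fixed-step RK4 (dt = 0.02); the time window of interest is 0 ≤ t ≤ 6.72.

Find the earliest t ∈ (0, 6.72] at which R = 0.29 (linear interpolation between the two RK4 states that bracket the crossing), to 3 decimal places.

t = 1.787

t=0.000: state=(0.916, 0.084, 0.000)
step 1 (dt=0.02): k1=(-0.170, 0.101, 0.069), k2=(-0.172, 0.102, 0.070), k3=(-0.172, 0.102, 0.070), k4=(-0.174, 0.103, 0.071); state += dt/6·(k1+2k2+2k3+k4)
t=0.020: state=(0.913, 0.086, 0.001)
t=0.040: state=(0.909, 0.088, 0.003)
t=0.060: state=(0.905, 0.090, 0.004)
continuing one RK4 step at a time; state shown every 25 steps (Δt=0.5):
t=0.500: state=(0.808, 0.145, 0.046)
t=1.000: state=(0.661, 0.218, 0.121)
t=1.500: state=(0.502, 0.275, 0.223)
t=1.780: state=(0.420, 0.291, 0.288)
next step: t=1.800: state=(0.415, 0.292, 0.293) — R has crossed 0.29
linear interpolation between t=1.780 (0.28839) and t=1.800 (0.29317) → t≈1.787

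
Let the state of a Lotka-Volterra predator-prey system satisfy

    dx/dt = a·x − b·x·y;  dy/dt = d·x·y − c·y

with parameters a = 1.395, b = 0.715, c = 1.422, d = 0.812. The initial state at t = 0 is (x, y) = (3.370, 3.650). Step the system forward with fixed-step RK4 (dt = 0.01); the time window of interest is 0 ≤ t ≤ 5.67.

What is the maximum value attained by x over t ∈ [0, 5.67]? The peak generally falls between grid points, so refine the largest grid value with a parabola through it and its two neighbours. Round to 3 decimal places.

t=0.000: state=(3.370, 3.650)
step 1 (dt=0.01): k1=(-4.094, 4.798), k2=(-4.126, 4.768), k3=(-4.126, 4.767), k4=(-4.157, 4.736); state += dt/6·(k1+2k2+2k3+k4)
t=0.010: state=(3.329, 3.698)
t=0.020: state=(3.287, 3.745)
t=0.030: state=(3.244, 3.791)
continuing one RK4 step at a time; state shown every 20 steps (Δt=0.2):
t=0.200: state=(2.488, 4.423)
t=0.400: state=(1.706, 4.664)
t=0.600: state=(1.172, 4.419)
t=0.800: state=(0.853, 3.910)
t=1.000: state=(0.672, 3.325)
t=1.200: state=(0.575, 2.766)
t=1.400: state=(0.530, 2.276)
t=1.600: state=(0.522, 1.864)
t=1.800: state=(0.542, 1.529)
t=2.000: state=(0.587, 1.260)
t=2.200: state=(0.658, 1.049)
t=2.400: state=(0.758, 0.885)
t=2.600: state=(0.891, 0.761)
t=2.800: state=(1.064, 0.671)
t=3.000: state=(1.284, 0.610)
t=3.200: state=(1.559, 0.578)
t=3.400: state=(1.898, 0.575)
t=3.600: state=(2.306, 0.609)
t=3.800: state=(2.780, 0.692)
t=4.000: state=(3.295, 0.852)
t=4.200: state=(3.784, 1.140)
t=4.400: state=(4.114, 1.635)
t=4.600: state=(4.087, 2.409)
t=4.800: state=(3.570, 3.397)
t=5.000: state=(2.717, 4.269)
t=5.200: state=(1.884, 4.656)
t=5.400: state=(1.286, 4.516)
t=5.600: state=(0.919, 4.054)
t=5.670: state=(0.831, 3.856)
largest grid value and its neighbours: x(4.480)=4.15713, x(4.490)=4.15781, x(4.500)=4.15736
parabola through these three points peaks at t≈4.491 with x≈4.15782

max x = 4.158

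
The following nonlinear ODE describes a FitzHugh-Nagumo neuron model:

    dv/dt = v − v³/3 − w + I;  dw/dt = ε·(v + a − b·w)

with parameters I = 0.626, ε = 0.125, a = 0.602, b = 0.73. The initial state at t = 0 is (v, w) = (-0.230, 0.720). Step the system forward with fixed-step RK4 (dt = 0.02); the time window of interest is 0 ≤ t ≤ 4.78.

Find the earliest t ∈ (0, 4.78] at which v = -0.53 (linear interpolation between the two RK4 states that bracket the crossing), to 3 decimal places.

t = 0.696

t=0.000: state=(-0.230, 0.720)
step 1 (dt=0.02): k1=(-0.320, -0.019), k2=(-0.323, -0.020), k3=(-0.323, -0.020), k4=(-0.326, -0.020); state += dt/6·(k1+2k2+2k3+k4)
t=0.020: state=(-0.236, 0.720)
t=0.040: state=(-0.243, 0.719)
t=0.060: state=(-0.250, 0.719)
continuing one RK4 step at a time; state shown every 10 steps (Δt=0.2):
t=0.200: state=(-0.300, 0.715)
t=0.400: state=(-0.383, 0.709)
t=0.600: state=(-0.479, 0.700)
t=0.680: state=(-0.521, 0.696)
next step: t=0.700: state=(-0.532, 0.695) — v has crossed -0.53
linear interpolation between t=0.680 (-0.52128) and t=0.700 (-0.53223) → t≈0.696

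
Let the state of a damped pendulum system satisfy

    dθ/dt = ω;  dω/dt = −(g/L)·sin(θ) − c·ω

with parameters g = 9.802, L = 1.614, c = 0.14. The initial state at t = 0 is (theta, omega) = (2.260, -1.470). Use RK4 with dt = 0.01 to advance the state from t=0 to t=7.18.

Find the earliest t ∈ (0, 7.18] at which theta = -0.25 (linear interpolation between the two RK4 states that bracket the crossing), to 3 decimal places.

t = 0.760

t=0.000: state=(2.260, -1.470)
step 1 (dt=0.01): k1=(-1.470, -4.481), k2=(-1.492, -4.506), k3=(-1.493, -4.507), k4=(-1.515, -4.532); state += dt/6·(k1+2k2+2k3+k4)
t=0.010: state=(2.245, -1.515)
t=0.020: state=(2.230, -1.561)
t=0.030: state=(2.214, -1.607)
continuing one RK4 step at a time; state shown every 25 steps (Δt=0.25):
t=0.250: state=(1.739, -2.745)
t=0.500: state=(0.881, -4.057)
t=0.750: state=(-0.207, -4.393)
next step: t=0.760: state=(-0.251, -4.373) — theta has crossed -0.25
linear interpolation between t=0.750 (-0.20674) and t=0.760 (-0.25057) → t≈0.760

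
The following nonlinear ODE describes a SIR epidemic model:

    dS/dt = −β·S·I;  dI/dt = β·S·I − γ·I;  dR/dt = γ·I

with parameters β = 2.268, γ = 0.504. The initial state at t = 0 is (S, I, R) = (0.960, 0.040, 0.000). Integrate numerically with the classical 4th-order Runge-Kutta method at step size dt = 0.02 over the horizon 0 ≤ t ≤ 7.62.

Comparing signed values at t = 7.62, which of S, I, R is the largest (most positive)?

t=0.000: state=(0.960, 0.040, 0.000)
step 1 (dt=0.02): k1=(-0.087, 0.067, 0.020), k2=(-0.088, 0.068, 0.020), k3=(-0.088, 0.068, 0.021), k4=(-0.090, 0.069, 0.021); state += dt/6·(k1+2k2+2k3+k4)
t=0.020: state=(0.958, 0.041, 0.000)
t=0.040: state=(0.956, 0.043, 0.001)
t=0.060: state=(0.955, 0.044, 0.001)
continuing one RK4 step at a time; state shown every 25 steps (Δt=0.5):
t=0.500: state=(0.895, 0.089, 0.016)
t=1.000: state=(0.772, 0.180, 0.049)
t=1.500: state=(0.587, 0.303, 0.109)
t=2.000: state=(0.390, 0.410, 0.200)
t=2.500: state=(0.238, 0.452, 0.310)
t=3.000: state=(0.143, 0.434, 0.423)
t=3.500: state=(0.090, 0.384, 0.526)
t=4.000: state=(0.060, 0.324, 0.615)
t=4.500: state=(0.043, 0.267, 0.690)
t=5.000: state=(0.033, 0.217, 0.751)
t=5.500: state=(0.026, 0.174, 0.800)
t=6.000: state=(0.022, 0.139, 0.839)
t=6.500: state=(0.019, 0.111, 0.870)
t=7.000: state=(0.017, 0.088, 0.895)
t=7.500: state=(0.016, 0.069, 0.915)
t=7.620: state=(0.015, 0.066, 0.919)
compare at T: S=0.015, I=0.066, R=0.919

largest component: R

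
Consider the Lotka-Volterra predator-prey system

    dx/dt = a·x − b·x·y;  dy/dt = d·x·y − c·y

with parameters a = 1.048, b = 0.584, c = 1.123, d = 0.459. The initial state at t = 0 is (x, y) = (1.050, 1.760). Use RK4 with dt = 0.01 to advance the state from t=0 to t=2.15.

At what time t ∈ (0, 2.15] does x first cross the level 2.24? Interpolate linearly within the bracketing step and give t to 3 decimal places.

t = 1.852

t=0.000: state=(1.050, 1.760)
step 1 (dt=0.01): k1=(0.021, -1.128), k2=(0.025, -1.125), k3=(0.025, -1.125), k4=(0.028, -1.121); state += dt/6·(k1+2k2+2k3+k4)
t=0.010: state=(1.050, 1.749)
t=0.020: state=(1.051, 1.738)
t=0.030: state=(1.051, 1.726)
continuing one RK4 step at a time; state shown every 10 steps (Δt=0.1):
t=0.100: state=(1.056, 1.651)
t=0.200: state=(1.068, 1.549)
t=0.300: state=(1.086, 1.455)
t=0.400: state=(1.111, 1.367)
t=0.500: state=(1.141, 1.287)
t=0.600: state=(1.178, 1.213)
t=0.700: state=(1.222, 1.146)
t=0.800: state=(1.271, 1.084)
t=0.900: state=(1.327, 1.029)
t=1.000: state=(1.390, 0.978)
t=1.100: state=(1.460, 0.934)
t=1.200: state=(1.537, 0.894)
t=1.300: state=(1.621, 0.859)
t=1.400: state=(1.714, 0.829)
t=1.500: state=(1.815, 0.803)
t=1.600: state=(1.924, 0.782)
t=1.700: state=(2.043, 0.766)
t=1.800: state=(2.170, 0.754)
t=1.850: state=(2.237, 0.749)
next step: t=1.860: state=(2.251, 0.749) — x has crossed 2.24
linear interpolation between t=1.850 (2.23692) and t=1.860 (2.25062) → t≈1.852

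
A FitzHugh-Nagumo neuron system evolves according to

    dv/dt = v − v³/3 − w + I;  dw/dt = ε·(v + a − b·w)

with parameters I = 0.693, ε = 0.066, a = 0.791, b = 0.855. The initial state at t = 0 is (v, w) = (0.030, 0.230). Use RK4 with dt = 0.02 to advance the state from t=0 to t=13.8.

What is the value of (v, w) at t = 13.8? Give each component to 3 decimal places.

(v, w) = (1.022, 1.483)

t=0.000: state=(0.030, 0.230)
step 1 (dt=0.02): k1=(0.493, 0.041), k2=(0.498, 0.042), k3=(0.498, 0.042), k4=(0.502, 0.042); state += dt/6·(k1+2k2+2k3+k4)
t=0.020: state=(0.040, 0.231)
t=0.040: state=(0.050, 0.232)
t=0.060: state=(0.060, 0.233)
continuing one RK4 step at a time; state shown every 25 steps (Δt=0.5):
t=0.500: state=(0.341, 0.255)
t=1.000: state=(0.796, 0.292)
t=1.500: state=(1.305, 0.344)
t=2.000: state=(1.646, 0.409)
t=2.500: state=(1.777, 0.479)
t=3.000: state=(1.801, 0.550)
t=3.500: state=(1.788, 0.619)
t=4.000: state=(1.763, 0.685)
t=4.500: state=(1.734, 0.749)
t=5.000: state=(1.704, 0.810)
t=5.500: state=(1.673, 0.868)
t=6.000: state=(1.641, 0.923)
t=6.500: state=(1.610, 0.976)
t=7.000: state=(1.578, 1.027)
t=7.500: state=(1.545, 1.075)
t=8.000: state=(1.512, 1.120)
t=8.500: state=(1.478, 1.163)
t=9.000: state=(1.443, 1.204)
t=9.500: state=(1.408, 1.243)
t=10.000: state=(1.371, 1.279)
t=10.500: state=(1.333, 1.313)
t=11.000: state=(1.294, 1.345)
t=11.500: state=(1.253, 1.375)
t=12.000: state=(1.209, 1.403)
t=12.500: state=(1.163, 1.428)
t=13.000: state=(1.113, 1.451)
t=13.500: state=(1.058, 1.472)
t=13.800: state=(1.022, 1.483)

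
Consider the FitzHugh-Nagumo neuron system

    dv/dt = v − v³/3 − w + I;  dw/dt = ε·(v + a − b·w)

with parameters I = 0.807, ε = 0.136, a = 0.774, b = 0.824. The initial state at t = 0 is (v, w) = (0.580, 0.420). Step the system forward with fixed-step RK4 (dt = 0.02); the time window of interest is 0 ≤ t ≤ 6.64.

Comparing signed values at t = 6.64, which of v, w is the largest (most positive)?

largest component: w

t=0.000: state=(0.580, 0.420)
step 1 (dt=0.02): k1=(0.902, 0.137), k2=(0.907, 0.138), k3=(0.907, 0.138), k4=(0.911, 0.139); state += dt/6·(k1+2k2+2k3+k4)
t=0.020: state=(0.598, 0.423)
t=0.040: state=(0.616, 0.426)
t=0.060: state=(0.635, 0.428)
continuing one RK4 step at a time; state shown every 25 steps (Δt=0.5):
t=0.500: state=(1.064, 0.503)
t=1.000: state=(1.470, 0.611)
t=1.500: state=(1.665, 0.734)
t=2.000: state=(1.707, 0.857)
t=2.500: state=(1.684, 0.974)
t=3.000: state=(1.639, 1.082)
t=3.500: state=(1.584, 1.181)
t=4.000: state=(1.525, 1.271)
t=4.500: state=(1.463, 1.351)
t=5.000: state=(1.399, 1.423)
t=5.500: state=(1.333, 1.487)
t=6.000: state=(1.262, 1.543)
t=6.500: state=(1.188, 1.591)
t=6.640: state=(1.166, 1.604)
compare at T: v=1.166, w=1.604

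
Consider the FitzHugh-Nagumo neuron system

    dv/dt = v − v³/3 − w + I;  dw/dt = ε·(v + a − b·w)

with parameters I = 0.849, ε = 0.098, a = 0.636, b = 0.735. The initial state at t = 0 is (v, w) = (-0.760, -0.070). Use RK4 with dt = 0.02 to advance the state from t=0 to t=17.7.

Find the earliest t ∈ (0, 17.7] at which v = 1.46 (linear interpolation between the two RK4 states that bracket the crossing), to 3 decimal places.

t=0.000: state=(-0.760, -0.070)
step 1 (dt=0.02): k1=(0.305, -0.007), k2=(0.307, -0.007), k3=(0.307, -0.007), k4=(0.308, -0.006); state += dt/6·(k1+2k2+2k3+k4)
t=0.020: state=(-0.754, -0.070)
t=0.040: state=(-0.748, -0.070)
t=0.060: state=(-0.741, -0.070)
continuing one RK4 step at a time; state shown every 50 steps (Δt=1):
t=1.000: state=(-0.347, -0.059)
t=2.000: state=(0.575, 0.010)
t=2.620: state=(1.440, 0.108)
next step: t=2.640: state=(1.464, 0.112) — v has crossed 1.46
linear interpolation between t=2.620 (1.44033) and t=2.640 (1.46374) → t≈2.637

t = 2.637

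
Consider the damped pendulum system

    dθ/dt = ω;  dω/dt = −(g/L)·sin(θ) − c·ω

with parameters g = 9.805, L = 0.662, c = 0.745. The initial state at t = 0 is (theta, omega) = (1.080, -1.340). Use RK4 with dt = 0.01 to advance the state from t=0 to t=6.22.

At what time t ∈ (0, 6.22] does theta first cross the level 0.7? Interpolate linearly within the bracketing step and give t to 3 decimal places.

t=0.000: state=(1.080, -1.340)
step 1 (dt=0.01): k1=(-1.340, -12.065), k2=(-1.400, -11.973), k3=(-1.400, -11.971), k4=(-1.460, -11.876); state += dt/6·(k1+2k2+2k3+k4)
t=0.010: state=(1.066, -1.460)
t=0.020: state=(1.051, -1.577)
t=0.030: state=(1.034, -1.693)
t=0.160: state=(0.727, -2.959)
next step: t=0.170: state=(0.697, -3.034) — theta has crossed 0.7
linear interpolation between t=0.160 (0.72665) and t=0.170 (0.69668) → t≈0.169

t = 0.169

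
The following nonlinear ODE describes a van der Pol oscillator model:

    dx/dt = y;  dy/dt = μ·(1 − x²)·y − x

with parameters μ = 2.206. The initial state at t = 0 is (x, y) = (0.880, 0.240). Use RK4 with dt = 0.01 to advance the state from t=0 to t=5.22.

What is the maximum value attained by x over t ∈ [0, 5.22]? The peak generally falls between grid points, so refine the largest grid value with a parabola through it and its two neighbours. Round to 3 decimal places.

max x = 0.915

t=0.000: state=(0.880, 0.240)
step 1 (dt=0.01): k1=(0.240, -0.761), k2=(0.236, -0.765), k3=(0.236, -0.765), k4=(0.232, -0.769); state += dt/6·(k1+2k2+2k3+k4)
t=0.010: state=(0.882, 0.232)
t=0.020: state=(0.885, 0.225)
t=0.030: state=(0.887, 0.217)
continuing one RK4 step at a time; state shown every 20 steps (Δt=0.2):
t=0.200: state=(0.912, 0.074)
t=0.400: state=(0.908, -0.110)
t=0.600: state=(0.867, -0.307)
t=0.800: state=(0.784, -0.532)
t=1.000: state=(0.650, -0.819)
t=1.200: state=(0.447, -1.241)
t=1.400: state=(0.137, -1.923)
t=1.600: state=(-0.345, -2.937)
t=1.800: state=(-1.015, -3.542)
t=2.000: state=(-1.623, -2.239)
t=2.200: state=(-1.894, -0.626)
t=2.400: state=(-1.941, 0.035)
t=2.600: state=(-1.910, 0.236)
t=2.800: state=(-1.855, 0.304)
t=3.000: state=(-1.791, 0.338)
t=3.200: state=(-1.720, 0.366)
t=3.400: state=(-1.644, 0.395)
t=3.600: state=(-1.562, 0.431)
t=3.800: state=(-1.471, 0.475)
t=4.000: state=(-1.371, 0.533)
t=4.200: state=(-1.257, 0.613)
t=4.400: state=(-1.123, 0.729)
t=4.600: state=(-0.961, 0.906)
t=4.800: state=(-0.753, 1.199)
t=5.000: state=(-0.467, 1.714)
t=5.200: state=(-0.040, 2.635)
t=5.220: state=(0.014, 2.754)
largest grid value and its neighbours: x(0.270)=0.91482, x(0.280)=0.91489, x(0.290)=0.91486
parabola through these three points peaks at t≈0.282 with x≈0.91489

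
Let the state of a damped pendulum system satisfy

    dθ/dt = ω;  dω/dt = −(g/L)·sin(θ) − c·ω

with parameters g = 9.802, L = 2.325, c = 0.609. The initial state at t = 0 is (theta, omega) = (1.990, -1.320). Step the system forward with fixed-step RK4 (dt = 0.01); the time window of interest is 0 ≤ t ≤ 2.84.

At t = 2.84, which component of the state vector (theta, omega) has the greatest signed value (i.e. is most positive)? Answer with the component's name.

largest component: omega

t=0.000: state=(1.990, -1.320)
step 1 (dt=0.01): k1=(-1.320, -3.047), k2=(-1.335, -3.049), k3=(-1.335, -3.049), k4=(-1.350, -3.051); state += dt/6·(k1+2k2+2k3+k4)
t=0.010: state=(1.977, -1.350)
t=0.020: state=(1.963, -1.381)
t=0.030: state=(1.949, -1.412)
continuing one RK4 step at a time; state shown every 10 steps (Δt=0.1):
t=0.100: state=(1.843, -1.626)
t=0.200: state=(1.665, -1.932)
t=0.300: state=(1.457, -2.226)
t=0.400: state=(1.221, -2.492)
t=0.500: state=(0.960, -2.706)
t=0.600: state=(0.682, -2.844)
t=0.700: state=(0.395, -2.885)
t=0.800: state=(0.109, -2.815)
t=0.900: state=(-0.165, -2.636)
t=1.000: state=(-0.415, -2.362)
t=1.100: state=(-0.635, -2.017)
t=1.200: state=(-0.817, -1.625)
t=1.300: state=(-0.959, -1.211)
t=1.400: state=(-1.059, -0.792)
t=1.500: state=(-1.118, -0.383)
t=1.600: state=(-1.136, 0.010)
t=1.700: state=(-1.117, 0.379)
t=1.800: state=(-1.062, 0.720)
t=1.900: state=(-0.974, 1.026)
t=2.000: state=(-0.858, 1.290)
t=2.100: state=(-0.718, 1.503)
t=2.200: state=(-0.559, 1.658)
t=2.300: state=(-0.388, 1.747)
t=2.400: state=(-0.212, 1.764)
t=2.500: state=(-0.038, 1.710)
t=2.600: state=(0.128, 1.590)
t=2.700: state=(0.278, 1.413)
t=2.800: state=(0.409, 1.191)
t=2.840: state=(0.454, 1.092)
compare at T: theta=0.454, omega=1.092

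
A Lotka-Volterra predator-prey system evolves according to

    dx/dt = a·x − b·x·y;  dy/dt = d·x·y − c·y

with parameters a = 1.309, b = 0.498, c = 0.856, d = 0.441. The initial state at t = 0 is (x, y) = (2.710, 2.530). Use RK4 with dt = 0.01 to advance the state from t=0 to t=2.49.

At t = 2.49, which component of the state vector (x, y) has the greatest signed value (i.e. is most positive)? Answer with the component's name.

largest component: y

t=0.000: state=(2.710, 2.530)
step 1 (dt=0.01): k1=(0.133, 0.858), k2=(0.127, 0.860), k3=(0.127, 0.860), k4=(0.121, 0.862); state += dt/6·(k1+2k2+2k3+k4)
t=0.010: state=(2.711, 2.539)
t=0.020: state=(2.712, 2.547)
t=0.030: state=(2.713, 2.556)
continuing one RK4 step at a time; state shown every 10 steps (Δt=0.1):
t=0.100: state=(2.717, 2.618)
t=0.200: state=(2.713, 2.709)
t=0.300: state=(2.696, 2.802)
t=0.400: state=(2.666, 2.895)
t=0.500: state=(2.625, 2.986)
t=0.600: state=(2.573, 3.074)
t=0.700: state=(2.511, 3.157)
t=0.800: state=(2.442, 3.233)
t=0.900: state=(2.365, 3.299)
t=1.000: state=(2.284, 3.356)
t=1.100: state=(2.200, 3.400)
t=1.200: state=(2.116, 3.433)
t=1.300: state=(2.031, 3.453)
t=1.400: state=(1.949, 3.461)
t=1.500: state=(1.870, 3.456)
t=1.600: state=(1.795, 3.439)
t=1.700: state=(1.725, 3.412)
t=1.800: state=(1.661, 3.375)
t=1.900: state=(1.602, 3.329)
t=2.000: state=(1.549, 3.276)
t=2.100: state=(1.502, 3.216)
t=2.200: state=(1.461, 3.152)
t=2.300: state=(1.426, 3.083)
t=2.400: state=(1.397, 3.012)
t=2.490: state=(1.375, 2.946)
compare at T: x=1.375, y=2.946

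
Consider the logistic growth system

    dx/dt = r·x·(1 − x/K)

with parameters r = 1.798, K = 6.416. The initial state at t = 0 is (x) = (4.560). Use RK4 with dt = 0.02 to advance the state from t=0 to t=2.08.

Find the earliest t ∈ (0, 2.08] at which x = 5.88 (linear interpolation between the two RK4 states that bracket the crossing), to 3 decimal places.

t = 0.832

t=0.000: state=(4.560)
step 1 (dt=0.02): k1=(2.372), k2=(2.354), k3=(2.354), k4=(2.335); state += dt/6·(k1+2k2+2k3+k4)
t=0.020: state=(4.607)
t=0.040: state=(4.653)
t=0.060: state=(4.699)
continuing one RK4 step at a time; state shown every 5 steps (Δt=0.1):
t=0.100: state=(4.788)
t=0.200: state=(4.997)
t=0.300: state=(5.185)
t=0.400: state=(5.354)
t=0.500: state=(5.504)
t=0.600: state=(5.636)
t=0.700: state=(5.751)
t=0.800: state=(5.851)
t=0.820: state=(5.869)
next step: t=0.840: state=(5.887) — x has crossed 5.88
linear interpolation between t=0.820 (5.86913) and t=0.840 (5.88686) → t≈0.832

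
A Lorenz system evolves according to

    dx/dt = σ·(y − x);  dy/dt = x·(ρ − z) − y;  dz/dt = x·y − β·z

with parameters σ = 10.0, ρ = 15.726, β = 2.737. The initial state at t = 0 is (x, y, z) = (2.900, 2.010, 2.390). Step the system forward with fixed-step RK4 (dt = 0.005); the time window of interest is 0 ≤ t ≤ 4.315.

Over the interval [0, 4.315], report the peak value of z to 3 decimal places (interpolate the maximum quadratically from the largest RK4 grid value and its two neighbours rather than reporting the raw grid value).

t=0.000: state=(2.900, 2.010, 2.390)
step 1 (dt=0.005): k1=(-8.900, 36.664, -0.712), k2=(-7.761, 36.281, -0.489), k3=(-7.799, 36.318, -0.487), k4=(-6.694, 35.970, -0.265); state += dt/6·(k1+2k2+2k3+k4)
t=0.005: state=(2.861, 2.192, 2.388)
t=0.010: state=(2.833, 2.370, 2.387)
t=0.015: state=(2.815, 2.546, 2.389)
continuing one RK4 step at a time; state shown every 40 steps (Δt=0.2):
t=0.200: state=(6.651, 10.594, 5.877)
t=0.400: state=(11.313, 8.378, 23.301)
t=0.600: state=(2.486, -0.191, 16.273)
t=0.800: state=(0.406, 0.253, 9.405)
t=1.000: state=(0.593, 0.888, 5.479)
t=1.200: state=(1.887, 3.076, 3.533)
t=1.400: state=(6.621, 10.415, 6.534)
t=1.600: state=(11.054, 8.452, 22.692)
t=1.800: state=(2.833, 0.231, 16.292)
t=2.000: state=(0.867, 0.830, 9.511)
t=2.200: state=(1.607, 2.411, 5.788)
t=2.400: state=(4.852, 7.580, 5.809)
t=2.600: state=(10.870, 11.879, 18.337)
t=2.800: state=(5.191, 1.527, 18.777)
t=3.000: state=(1.708, 1.414, 11.338)
t=3.200: state=(2.505, 3.545, 7.293)
t=3.400: state=(6.365, 9.238, 8.682)
t=3.600: state=(10.055, 8.897, 20.054)
t=3.800: state=(4.326, 1.979, 16.659)
t=4.000: state=(2.571, 2.797, 10.612)
t=4.200: state=(4.561, 6.354, 8.570)
t=4.315: state=(7.090, 9.540, 10.947)
largest grid value and its neighbours: z(0.420)=23.64995, z(0.425)=23.65670, z(0.430)=23.63401
parabola through these three points peaks at t≈0.424 with z≈23.65778

max z = 23.658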